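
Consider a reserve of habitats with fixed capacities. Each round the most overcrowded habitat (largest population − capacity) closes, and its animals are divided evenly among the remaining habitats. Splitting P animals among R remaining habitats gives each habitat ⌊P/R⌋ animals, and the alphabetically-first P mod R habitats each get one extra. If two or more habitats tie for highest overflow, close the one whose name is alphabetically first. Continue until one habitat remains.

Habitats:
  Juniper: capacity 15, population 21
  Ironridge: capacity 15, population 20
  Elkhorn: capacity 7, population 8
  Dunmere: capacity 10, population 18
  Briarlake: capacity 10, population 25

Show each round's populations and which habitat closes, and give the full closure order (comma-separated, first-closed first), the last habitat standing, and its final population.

Round 1: Briarlake=25 Dunmere=18 Elkhorn=8 Ironridge=20 Juniper=21 → close Briarlake (overflow 15)
  25÷4 = 6 each, +1 to first 1
Round 2: Dunmere=25 Elkhorn=14 Ironridge=26 Juniper=27 → close Dunmere (overflow 15)
  25÷3 = 8 each, +1 to first 1
Round 3: Elkhorn=23 Ironridge=34 Juniper=35 → close Juniper (overflow 20)
  35÷2 = 17 each, +1 to first 1
Round 4: Elkhorn=41 Ironridge=51 → close Ironridge (overflow 36)
  51÷1 = 51 each, +1 to first 0

Closure order: Briarlake, Dunmere, Juniper, Ironridge
Last habitat: Elkhorn with 92 animals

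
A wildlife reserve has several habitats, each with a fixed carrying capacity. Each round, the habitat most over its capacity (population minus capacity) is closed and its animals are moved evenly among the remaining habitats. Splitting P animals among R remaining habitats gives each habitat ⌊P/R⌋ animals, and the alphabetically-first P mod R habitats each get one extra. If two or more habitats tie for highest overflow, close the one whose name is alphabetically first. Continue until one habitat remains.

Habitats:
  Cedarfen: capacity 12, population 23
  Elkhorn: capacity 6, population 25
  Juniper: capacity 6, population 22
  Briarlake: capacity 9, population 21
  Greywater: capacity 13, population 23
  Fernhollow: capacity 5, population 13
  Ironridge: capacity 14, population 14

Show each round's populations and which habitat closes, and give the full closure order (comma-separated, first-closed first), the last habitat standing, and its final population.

Round 1: Briarlake=21 Cedarfen=23 Elkhorn=25 Fernhollow=13 Greywater=23 Ironridge=14 Juniper=22 → close Elkhorn (overflow 19)
  25÷6 = 4 each, +1 to first 1
Round 2: Briarlake=26 Cedarfen=27 Fernhollow=17 Greywater=27 Ironridge=18 Juniper=26 → close Juniper (overflow 20)
  26÷5 = 5 each, +1 to first 1
Round 3: Briarlake=32 Cedarfen=32 Fernhollow=22 Greywater=32 Ironridge=23 → close Briarlake (overflow 23)
  32÷4 = 8 each, +1 to first 0
Round 4: Cedarfen=40 Fernhollow=30 Greywater=40 Ironridge=31 → close Cedarfen (overflow 28)
  40÷3 = 13 each, +1 to first 1
Round 5: Fernhollow=44 Greywater=53 Ironridge=44 → close Greywater (overflow 40)
  53÷2 = 26 each, +1 to first 1
Round 6: Fernhollow=71 Ironridge=70 → close Fernhollow (overflow 66)
  71÷1 = 71 each, +1 to first 0

Closure order: Elkhorn, Juniper, Briarlake, Cedarfen, Greywater, Fernhollow
Last habitat: Ironridge with 141 animals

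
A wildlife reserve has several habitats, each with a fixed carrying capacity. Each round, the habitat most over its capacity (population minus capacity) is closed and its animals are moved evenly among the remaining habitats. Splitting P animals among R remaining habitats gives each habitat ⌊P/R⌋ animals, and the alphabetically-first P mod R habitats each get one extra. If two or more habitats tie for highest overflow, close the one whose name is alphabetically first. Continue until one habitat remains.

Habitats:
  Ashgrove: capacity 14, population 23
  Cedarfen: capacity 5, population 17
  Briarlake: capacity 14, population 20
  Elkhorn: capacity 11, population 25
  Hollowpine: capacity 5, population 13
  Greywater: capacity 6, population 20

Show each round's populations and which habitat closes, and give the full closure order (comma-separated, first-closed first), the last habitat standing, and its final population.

Round 1: Ashgrove=23 Briarlake=20 Cedarfen=17 Elkhorn=25 Greywater=20 Hollowpine=13 → close Elkhorn (overflow 14)
  25÷5 = 5 each, +1 to first 0
Round 2: Ashgrove=28 Briarlake=25 Cedarfen=22 Greywater=25 Hollowpine=18 → close Greywater (overflow 19)
  25÷4 = 6 each, +1 to first 1
Round 3: Ashgrove=35 Briarlake=31 Cedarfen=28 Hollowpine=24 → close Cedarfen (overflow 23)
  28÷3 = 9 each, +1 to first 1
Round 4: Ashgrove=45 Briarlake=40 Hollowpine=33 → close Ashgrove (overflow 31)
  45÷2 = 22 each, +1 to first 1
Round 5: Briarlake=63 Hollowpine=55 → close Hollowpine (overflow 50)
  55÷1 = 55 each, +1 to first 0

Closure order: Elkhorn, Greywater, Cedarfen, Ashgrove, Hollowpine
Last habitat: Briarlake with 118 animals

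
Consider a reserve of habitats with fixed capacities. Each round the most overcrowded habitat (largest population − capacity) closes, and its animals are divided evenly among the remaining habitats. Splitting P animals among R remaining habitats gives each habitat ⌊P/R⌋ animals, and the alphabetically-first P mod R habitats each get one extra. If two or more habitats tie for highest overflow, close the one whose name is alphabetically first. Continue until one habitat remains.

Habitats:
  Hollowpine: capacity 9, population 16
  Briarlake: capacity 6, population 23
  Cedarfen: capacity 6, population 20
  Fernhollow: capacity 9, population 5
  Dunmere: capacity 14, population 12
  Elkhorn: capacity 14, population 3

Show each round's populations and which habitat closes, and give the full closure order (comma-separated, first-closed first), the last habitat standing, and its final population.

Round 1: Briarlake=23 Cedarfen=20 Dunmere=12 Elkhorn=3 Fernhollow=5 Hollowpine=16 → close Briarlake (overflow 17)
  23÷5 = 4 each, +1 to first 3
Round 2: Cedarfen=25 Dunmere=17 Elkhorn=8 Fernhollow=9 Hollowpine=20 → close Cedarfen (overflow 19)
  25÷4 = 6 each, +1 to first 1
Round 3: Dunmere=24 Elkhorn=14 Fernhollow=15 Hollowpine=26 → close Hollowpine (overflow 17)
  26÷3 = 8 each, +1 to first 2
Round 4: Dunmere=33 Elkhorn=23 Fernhollow=23 → close Dunmere (overflow 19)
  33÷2 = 16 each, +1 to first 1
Round 5: Elkhorn=40 Fernhollow=39 → close Fernhollow (overflow 30)
  39÷1 = 39 each, +1 to first 0

Closure order: Briarlake, Cedarfen, Hollowpine, Dunmere, Fernhollow
Last habitat: Elkhorn with 79 animals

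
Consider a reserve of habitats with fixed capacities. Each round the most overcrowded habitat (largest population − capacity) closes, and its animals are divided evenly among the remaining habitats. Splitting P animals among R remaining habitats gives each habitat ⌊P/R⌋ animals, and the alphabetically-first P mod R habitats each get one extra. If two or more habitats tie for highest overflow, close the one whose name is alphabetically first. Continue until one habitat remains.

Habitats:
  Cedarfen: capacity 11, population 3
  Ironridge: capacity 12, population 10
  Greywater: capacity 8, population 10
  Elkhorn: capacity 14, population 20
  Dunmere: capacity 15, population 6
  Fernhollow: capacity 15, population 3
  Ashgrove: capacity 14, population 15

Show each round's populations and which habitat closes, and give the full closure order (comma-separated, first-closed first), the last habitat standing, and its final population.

Round 1: Ashgrove=15 Cedarfen=3 Dunmere=6 Elkhorn=20 Fernhollow=3 Greywater=10 Ironridge=10 → close Elkhorn (overflow 6)
  20÷6 = 3 each, +1 to first 2
Round 2: Ashgrove=19 Cedarfen=7 Dunmere=9 Fernhollow=6 Greywater=13 Ironridge=13 → close Ashgrove (overflow 5)
  19÷5 = 3 each, +1 to first 4
Round 3: Cedarfen=11 Dunmere=13 Fernhollow=10 Greywater=17 Ironridge=16 → close Greywater (overflow 9)
  17÷4 = 4 each, +1 to first 1
Round 4: Cedarfen=16 Dunmere=17 Fernhollow=14 Ironridge=20 → close Ironridge (overflow 8)
  20÷3 = 6 each, +1 to first 2
Round 5: Cedarfen=23 Dunmere=24 Fernhollow=20 → close Cedarfen (overflow 12)
  23÷2 = 11 each, +1 to first 1
Round 6: Dunmere=36 Fernhollow=31 → close Dunmere (overflow 21)
  36÷1 = 36 each, +1 to first 0

Closure order: Elkhorn, Ashgrove, Greywater, Ironridge, Cedarfen, Dunmere
Last habitat: Fernhollow with 67 animals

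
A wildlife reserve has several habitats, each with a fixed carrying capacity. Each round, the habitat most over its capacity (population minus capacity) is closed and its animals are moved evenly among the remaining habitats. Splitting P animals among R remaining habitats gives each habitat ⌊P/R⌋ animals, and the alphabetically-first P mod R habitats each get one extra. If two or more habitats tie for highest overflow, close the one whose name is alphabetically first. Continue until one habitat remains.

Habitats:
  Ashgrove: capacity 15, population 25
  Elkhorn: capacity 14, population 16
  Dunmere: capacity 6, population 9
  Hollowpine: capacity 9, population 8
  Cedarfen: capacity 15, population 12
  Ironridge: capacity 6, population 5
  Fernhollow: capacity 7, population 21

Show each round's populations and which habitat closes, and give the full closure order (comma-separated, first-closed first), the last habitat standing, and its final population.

Round 1: Ashgrove=25 Cedarfen=12 Dunmere=9 Elkhorn=16 Fernhollow=21 Hollowpine=8 Ironridge=5 → close Fernhollow (overflow 14)
  21÷6 = 3 each, +1 to first 3
Round 2: Ashgrove=29 Cedarfen=16 Dunmere=13 Elkhorn=19 Hollowpine=11 Ironridge=8 → close Ashgrove (overflow 14)
  29÷5 = 5 each, +1 to first 4
Round 3: Cedarfen=22 Dunmere=19 Elkhorn=25 Hollowpine=17 Ironridge=13 → close Dunmere (overflow 13)
  19÷4 = 4 each, +1 to first 3
Round 4: Cedarfen=27 Elkhorn=30 Hollowpine=22 Ironridge=17 → close Elkhorn (overflow 16)
  30÷3 = 10 each, +1 to first 0
Round 5: Cedarfen=37 Hollowpine=32 Ironridge=27 → close Hollowpine (overflow 23)
  32÷2 = 16 each, +1 to first 0
Round 6: Cedarfen=53 Ironridge=43 → close Cedarfen (overflow 38)
  53÷1 = 53 each, +1 to first 0

Closure order: Fernhollow, Ashgrove, Dunmere, Elkhorn, Hollowpine, Cedarfen
Last habitat: Ironridge with 96 animals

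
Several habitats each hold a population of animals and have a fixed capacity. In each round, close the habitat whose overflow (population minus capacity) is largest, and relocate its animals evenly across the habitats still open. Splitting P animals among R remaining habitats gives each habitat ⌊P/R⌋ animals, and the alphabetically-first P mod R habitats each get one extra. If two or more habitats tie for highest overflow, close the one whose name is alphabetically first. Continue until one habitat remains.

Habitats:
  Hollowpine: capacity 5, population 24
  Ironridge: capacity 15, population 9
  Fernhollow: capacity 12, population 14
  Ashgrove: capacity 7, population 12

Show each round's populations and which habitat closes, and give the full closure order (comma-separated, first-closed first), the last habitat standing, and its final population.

Closure order: Hollowpine, Ashgrove, Fernhollow
Last habitat: Ironridge with 59 animals

Round 1: Ashgrove=12 Fernhollow=14 Hollowpine=24 Ironridge=9 → close Hollowpine (overflow 19)
  24÷3 = 8 each, +1 to first 0
Round 2: Ashgrove=20 Fernhollow=22 Ironridge=17 → close Ashgrove (overflow 13)
  20÷2 = 10 each, +1 to first 0
Round 3: Fernhollow=32 Ironridge=27 → close Fernhollow (overflow 20)
  32÷1 = 32 each, +1 to first 0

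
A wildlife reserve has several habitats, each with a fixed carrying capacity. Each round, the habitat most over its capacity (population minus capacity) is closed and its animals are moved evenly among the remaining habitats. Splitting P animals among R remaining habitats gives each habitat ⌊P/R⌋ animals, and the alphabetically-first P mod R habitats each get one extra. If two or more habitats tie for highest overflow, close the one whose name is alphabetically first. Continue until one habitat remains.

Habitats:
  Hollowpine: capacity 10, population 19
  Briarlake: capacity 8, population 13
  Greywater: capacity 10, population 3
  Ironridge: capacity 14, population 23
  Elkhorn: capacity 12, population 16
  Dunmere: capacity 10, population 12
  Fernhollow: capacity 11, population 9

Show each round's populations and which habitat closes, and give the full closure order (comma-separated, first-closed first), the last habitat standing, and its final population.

Closure order: Hollowpine, Ironridge, Briarlake, Elkhorn, Dunmere, Fernhollow
Last habitat: Greywater with 95 animals

Round 1: Briarlake=13 Dunmere=12 Elkhorn=16 Fernhollow=9 Greywater=3 Hollowpine=19 Ironridge=23 → close Hollowpine (overflow 9)
  19÷6 = 3 each, +1 to first 1
Round 2: Briarlake=17 Dunmere=15 Elkhorn=19 Fernhollow=12 Greywater=6 Ironridge=26 → close Ironridge (overflow 12)
  26÷5 = 5 each, +1 to first 1
Round 3: Briarlake=23 Dunmere=20 Elkhorn=24 Fernhollow=17 Greywater=11 → close Briarlake (overflow 15)
  23÷4 = 5 each, +1 to first 3
Round 4: Dunmere=26 Elkhorn=30 Fernhollow=23 Greywater=16 → close Elkhorn (overflow 18)
  30÷3 = 10 each, +1 to first 0
Round 5: Dunmere=36 Fernhollow=33 Greywater=26 → close Dunmere (overflow 26)
  36÷2 = 18 each, +1 to first 0
Round 6: Fernhollow=51 Greywater=44 → close Fernhollow (overflow 40)
  51÷1 = 51 each, +1 to first 0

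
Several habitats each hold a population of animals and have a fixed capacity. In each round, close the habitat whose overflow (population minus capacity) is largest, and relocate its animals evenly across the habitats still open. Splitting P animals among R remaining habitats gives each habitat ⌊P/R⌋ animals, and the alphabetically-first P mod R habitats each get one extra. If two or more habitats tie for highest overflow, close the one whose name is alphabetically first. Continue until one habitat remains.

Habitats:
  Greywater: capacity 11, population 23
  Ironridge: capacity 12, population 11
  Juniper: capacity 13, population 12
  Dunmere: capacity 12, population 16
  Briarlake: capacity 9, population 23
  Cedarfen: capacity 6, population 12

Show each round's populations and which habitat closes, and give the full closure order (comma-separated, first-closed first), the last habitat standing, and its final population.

Round 1: Briarlake=23 Cedarfen=12 Dunmere=16 Greywater=23 Ironridge=11 Juniper=12 → close Briarlake (overflow 14)
  23÷5 = 4 each, +1 to first 3
Round 2: Cedarfen=17 Dunmere=21 Greywater=28 Ironridge=15 Juniper=16 → close Greywater (overflow 17)
  28÷4 = 7 each, +1 to first 0
Round 3: Cedarfen=24 Dunmere=28 Ironridge=22 Juniper=23 → close Cedarfen (overflow 18)
  24÷3 = 8 each, +1 to first 0
Round 4: Dunmere=36 Ironridge=30 Juniper=31 → close Dunmere (overflow 24)
  36÷2 = 18 each, +1 to first 0
Round 5: Ironridge=48 Juniper=49 → close Ironridge (overflow 36)
  48÷1 = 48 each, +1 to first 0

Closure order: Briarlake, Greywater, Cedarfen, Dunmere, Ironridge
Last habitat: Juniper with 97 animals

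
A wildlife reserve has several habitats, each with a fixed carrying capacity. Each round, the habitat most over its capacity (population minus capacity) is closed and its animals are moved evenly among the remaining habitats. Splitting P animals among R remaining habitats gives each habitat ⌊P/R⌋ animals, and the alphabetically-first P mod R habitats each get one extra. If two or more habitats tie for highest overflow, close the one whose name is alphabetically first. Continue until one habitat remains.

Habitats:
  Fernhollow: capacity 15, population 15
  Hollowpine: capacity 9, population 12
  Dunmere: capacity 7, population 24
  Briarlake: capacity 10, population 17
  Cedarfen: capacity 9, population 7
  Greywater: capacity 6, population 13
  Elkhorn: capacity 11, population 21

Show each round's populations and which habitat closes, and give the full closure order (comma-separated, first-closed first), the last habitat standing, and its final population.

Round 1: Briarlake=17 Cedarfen=7 Dunmere=24 Elkhorn=21 Fernhollow=15 Greywater=13 Hollowpine=12 → close Dunmere (overflow 17)
  24÷6 = 4 each, +1 to first 0
Round 2: Briarlake=21 Cedarfen=11 Elkhorn=25 Fernhollow=19 Greywater=17 Hollowpine=16 → close Elkhorn (overflow 14)
  25÷5 = 5 each, +1 to first 0
Round 3: Briarlake=26 Cedarfen=16 Fernhollow=24 Greywater=22 Hollowpine=21 → close Briarlake (overflow 16)
  26÷4 = 6 each, +1 to first 2
Round 4: Cedarfen=23 Fernhollow=31 Greywater=28 Hollowpine=27 → close Greywater (overflow 22)
  28÷3 = 9 each, +1 to first 1
Round 5: Cedarfen=33 Fernhollow=40 Hollowpine=36 → close Hollowpine (overflow 27)
  36÷2 = 18 each, +1 to first 0
Round 6: Cedarfen=51 Fernhollow=58 → close Fernhollow (overflow 43)
  58÷1 = 58 each, +1 to first 0

Closure order: Dunmere, Elkhorn, Briarlake, Greywater, Hollowpine, Fernhollow
Last habitat: Cedarfen with 109 animals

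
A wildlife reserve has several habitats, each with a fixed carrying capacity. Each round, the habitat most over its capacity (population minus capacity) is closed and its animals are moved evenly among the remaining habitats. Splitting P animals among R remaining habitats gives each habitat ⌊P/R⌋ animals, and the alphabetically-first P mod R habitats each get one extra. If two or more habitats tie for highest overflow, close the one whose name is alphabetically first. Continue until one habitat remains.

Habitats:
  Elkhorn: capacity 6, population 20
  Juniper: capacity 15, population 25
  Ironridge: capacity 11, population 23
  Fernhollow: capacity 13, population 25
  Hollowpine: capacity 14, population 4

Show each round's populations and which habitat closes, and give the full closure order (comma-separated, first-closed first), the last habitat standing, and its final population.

Round 1: Elkhorn=20 Fernhollow=25 Hollowpine=4 Ironridge=23 Juniper=25 → close Elkhorn (overflow 14)
  20÷4 = 5 each, +1 to first 0
Round 2: Fernhollow=30 Hollowpine=9 Ironridge=28 Juniper=30 → close Fernhollow (overflow 17)
  30÷3 = 10 each, +1 to first 0
Round 3: Hollowpine=19 Ironridge=38 Juniper=40 → close Ironridge (overflow 27)
  38÷2 = 19 each, +1 to first 0
Round 4: Hollowpine=38 Juniper=59 → close Juniper (overflow 44)
  59÷1 = 59 each, +1 to first 0

Closure order: Elkhorn, Fernhollow, Ironridge, Juniper
Last habitat: Hollowpine with 97 animals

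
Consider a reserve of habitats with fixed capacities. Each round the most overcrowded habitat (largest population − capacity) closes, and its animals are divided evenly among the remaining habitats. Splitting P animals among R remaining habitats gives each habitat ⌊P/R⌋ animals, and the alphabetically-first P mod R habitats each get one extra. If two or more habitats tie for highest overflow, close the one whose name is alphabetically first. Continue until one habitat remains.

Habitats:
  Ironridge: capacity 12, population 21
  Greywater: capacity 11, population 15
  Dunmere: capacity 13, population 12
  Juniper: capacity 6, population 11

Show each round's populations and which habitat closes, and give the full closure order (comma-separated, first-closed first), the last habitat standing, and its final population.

Round 1: Dunmere=12 Greywater=15 Ironridge=21 Juniper=11 → close Ironridge (overflow 9)
  21÷3 = 7 each, +1 to first 0
Round 2: Dunmere=19 Greywater=22 Juniper=18 → close Juniper (overflow 12)
  18÷2 = 9 each, +1 to first 0
Round 3: Dunmere=28 Greywater=31 → close Greywater (overflow 20)
  31÷1 = 31 each, +1 to first 0

Closure order: Ironridge, Juniper, Greywater
Last habitat: Dunmere with 59 animals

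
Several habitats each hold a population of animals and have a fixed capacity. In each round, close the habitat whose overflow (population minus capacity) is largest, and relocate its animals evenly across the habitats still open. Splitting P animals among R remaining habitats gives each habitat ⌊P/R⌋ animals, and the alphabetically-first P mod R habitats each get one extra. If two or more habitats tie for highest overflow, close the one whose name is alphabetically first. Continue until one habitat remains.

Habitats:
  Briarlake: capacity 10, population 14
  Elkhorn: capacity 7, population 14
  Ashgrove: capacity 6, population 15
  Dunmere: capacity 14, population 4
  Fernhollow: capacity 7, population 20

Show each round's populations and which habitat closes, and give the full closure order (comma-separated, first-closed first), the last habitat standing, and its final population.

Closure order: Fernhollow, Ashgrove, Elkhorn, Briarlake
Last habitat: Dunmere with 67 animals

Round 1: Ashgrove=15 Briarlake=14 Dunmere=4 Elkhorn=14 Fernhollow=20 → close Fernhollow (overflow 13)
  20÷4 = 5 each, +1 to first 0
Round 2: Ashgrove=20 Briarlake=19 Dunmere=9 Elkhorn=19 → close Ashgrove (overflow 14)
  20÷3 = 6 each, +1 to first 2
Round 3: Briarlake=26 Dunmere=16 Elkhorn=25 → close Elkhorn (overflow 18)
  25÷2 = 12 each, +1 to first 1
Round 4: Briarlake=39 Dunmere=28 → close Briarlake (overflow 29)
  39÷1 = 39 each, +1 to first 0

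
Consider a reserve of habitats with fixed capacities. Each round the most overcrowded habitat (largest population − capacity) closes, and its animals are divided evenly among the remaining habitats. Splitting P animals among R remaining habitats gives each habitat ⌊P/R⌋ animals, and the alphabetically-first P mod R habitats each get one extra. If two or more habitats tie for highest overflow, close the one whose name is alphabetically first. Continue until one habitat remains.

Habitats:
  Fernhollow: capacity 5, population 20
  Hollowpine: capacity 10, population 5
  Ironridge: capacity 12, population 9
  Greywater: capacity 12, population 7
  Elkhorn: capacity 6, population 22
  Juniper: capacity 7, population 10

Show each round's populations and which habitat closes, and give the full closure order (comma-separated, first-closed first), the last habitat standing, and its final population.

Round 1: Elkhorn=22 Fernhollow=20 Greywater=7 Hollowpine=5 Ironridge=9 Juniper=10 → close Elkhorn (overflow 16)
  22÷5 = 4 each, +1 to first 2
Round 2: Fernhollow=25 Greywater=12 Hollowpine=9 Ironridge=13 Juniper=14 → close Fernhollow (overflow 20)
  25÷4 = 6 each, +1 to first 1
Round 3: Greywater=19 Hollowpine=15 Ironridge=19 Juniper=20 → close Juniper (overflow 13)
  20÷3 = 6 each, +1 to first 2
Round 4: Greywater=26 Hollowpine=22 Ironridge=25 → close Greywater (overflow 14)
  26÷2 = 13 each, +1 to first 0
Round 5: Hollowpine=35 Ironridge=38 → close Ironridge (overflow 26)
  38÷1 = 38 each, +1 to first 0

Closure order: Elkhorn, Fernhollow, Juniper, Greywater, Ironridge
Last habitat: Hollowpine with 73 animals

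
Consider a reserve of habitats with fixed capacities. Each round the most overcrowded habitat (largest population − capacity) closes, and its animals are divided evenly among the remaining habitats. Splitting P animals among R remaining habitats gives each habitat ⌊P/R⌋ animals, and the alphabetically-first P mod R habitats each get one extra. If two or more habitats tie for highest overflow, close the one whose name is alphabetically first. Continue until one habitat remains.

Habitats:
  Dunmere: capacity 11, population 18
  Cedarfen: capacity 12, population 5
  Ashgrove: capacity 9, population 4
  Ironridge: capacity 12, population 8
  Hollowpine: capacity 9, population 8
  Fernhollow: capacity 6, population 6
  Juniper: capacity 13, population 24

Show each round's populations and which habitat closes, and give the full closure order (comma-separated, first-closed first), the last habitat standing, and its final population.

Closure order: Juniper, Dunmere, Fernhollow, Hollowpine, Ashgrove, Ironridge
Last habitat: Cedarfen with 73 animals

Round 1: Ashgrove=4 Cedarfen=5 Dunmere=18 Fernhollow=6 Hollowpine=8 Ironridge=8 Juniper=24 → close Juniper (overflow 11)
  24÷6 = 4 each, +1 to first 0
Round 2: Ashgrove=8 Cedarfen=9 Dunmere=22 Fernhollow=10 Hollowpine=12 Ironridge=12 → close Dunmere (overflow 11)
  22÷5 = 4 each, +1 to first 2
Round 3: Ashgrove=13 Cedarfen=14 Fernhollow=14 Hollowpine=16 Ironridge=16 → close Fernhollow (overflow 8)
  14÷4 = 3 each, +1 to first 2
Round 4: Ashgrove=17 Cedarfen=18 Hollowpine=19 Ironridge=19 → close Hollowpine (overflow 10)
  19÷3 = 6 each, +1 to first 1
Round 5: Ashgrove=24 Cedarfen=24 Ironridge=25 → close Ashgrove (overflow 15)
  24÷2 = 12 each, +1 to first 0
Round 6: Cedarfen=36 Ironridge=37 → close Ironridge (overflow 25)
  37÷1 = 37 each, +1 to first 0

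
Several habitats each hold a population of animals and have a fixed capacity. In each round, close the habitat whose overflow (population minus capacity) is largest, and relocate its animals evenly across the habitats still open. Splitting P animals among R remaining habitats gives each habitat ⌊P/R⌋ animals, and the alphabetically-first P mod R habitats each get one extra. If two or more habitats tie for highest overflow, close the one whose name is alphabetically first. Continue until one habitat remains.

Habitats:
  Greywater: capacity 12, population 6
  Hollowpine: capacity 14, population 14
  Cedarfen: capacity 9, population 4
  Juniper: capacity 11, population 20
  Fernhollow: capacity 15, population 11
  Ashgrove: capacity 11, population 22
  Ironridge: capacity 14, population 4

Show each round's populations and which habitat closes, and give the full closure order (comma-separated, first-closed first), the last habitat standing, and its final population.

Closure order: Ashgrove, Juniper, Hollowpine, Fernhollow, Cedarfen, Greywater
Last habitat: Ironridge with 81 animals

Round 1: Ashgrove=22 Cedarfen=4 Fernhollow=11 Greywater=6 Hollowpine=14 Ironridge=4 Juniper=20 → close Ashgrove (overflow 11)
  22÷6 = 3 each, +1 to first 4
Round 2: Cedarfen=8 Fernhollow=15 Greywater=10 Hollowpine=18 Ironridge=7 Juniper=23 → close Juniper (overflow 12)
  23÷5 = 4 each, +1 to first 3
Round 3: Cedarfen=13 Fernhollow=20 Greywater=15 Hollowpine=22 Ironridge=11 → close Hollowpine (overflow 8)
  22÷4 = 5 each, +1 to first 2
Round 4: Cedarfen=19 Fernhollow=26 Greywater=20 Ironridge=16 → close Fernhollow (overflow 11)
  26÷3 = 8 each, +1 to first 2
Round 5: Cedarfen=28 Greywater=29 Ironridge=24 → close Cedarfen (overflow 19)
  28÷2 = 14 each, +1 to first 0
Round 6: Greywater=43 Ironridge=38 → close Greywater (overflow 31)
  43÷1 = 43 each, +1 to first 0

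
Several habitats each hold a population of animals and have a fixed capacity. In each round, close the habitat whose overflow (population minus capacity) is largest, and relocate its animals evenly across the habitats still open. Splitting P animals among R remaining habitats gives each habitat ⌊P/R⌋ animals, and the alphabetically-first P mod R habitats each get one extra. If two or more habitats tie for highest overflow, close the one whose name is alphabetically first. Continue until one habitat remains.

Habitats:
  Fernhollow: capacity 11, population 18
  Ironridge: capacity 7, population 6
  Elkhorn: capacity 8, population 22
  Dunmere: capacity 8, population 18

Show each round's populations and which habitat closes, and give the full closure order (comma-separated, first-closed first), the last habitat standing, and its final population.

Round 1: Dunmere=18 Elkhorn=22 Fernhollow=18 Ironridge=6 → close Elkhorn (overflow 14)
  22÷3 = 7 each, +1 to first 1
Round 2: Dunmere=26 Fernhollow=25 Ironridge=13 → close Dunmere (overflow 18)
  26÷2 = 13 each, +1 to first 0
Round 3: Fernhollow=38 Ironridge=26 → close Fernhollow (overflow 27)
  38÷1 = 38 each, +1 to first 0

Closure order: Elkhorn, Dunmere, Fernhollow
Last habitat: Ironridge with 64 animals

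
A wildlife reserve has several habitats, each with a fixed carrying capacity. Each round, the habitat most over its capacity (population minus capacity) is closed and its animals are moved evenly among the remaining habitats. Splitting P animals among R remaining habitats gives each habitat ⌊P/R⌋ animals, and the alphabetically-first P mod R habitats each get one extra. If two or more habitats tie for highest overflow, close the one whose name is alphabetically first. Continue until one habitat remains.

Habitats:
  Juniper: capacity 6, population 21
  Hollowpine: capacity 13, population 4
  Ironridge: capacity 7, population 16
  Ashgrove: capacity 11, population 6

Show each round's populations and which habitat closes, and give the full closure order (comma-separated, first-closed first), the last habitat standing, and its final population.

Closure order: Juniper, Ironridge, Ashgrove
Last habitat: Hollowpine with 47 animals

Round 1: Ashgrove=6 Hollowpine=4 Ironridge=16 Juniper=21 → close Juniper (overflow 15)
  21÷3 = 7 each, +1 to first 0
Round 2: Ashgrove=13 Hollowpine=11 Ironridge=23 → close Ironridge (overflow 16)
  23÷2 = 11 each, +1 to first 1
Round 3: Ashgrove=25 Hollowpine=22 → close Ashgrove (overflow 14)
  25÷1 = 25 each, +1 to first 0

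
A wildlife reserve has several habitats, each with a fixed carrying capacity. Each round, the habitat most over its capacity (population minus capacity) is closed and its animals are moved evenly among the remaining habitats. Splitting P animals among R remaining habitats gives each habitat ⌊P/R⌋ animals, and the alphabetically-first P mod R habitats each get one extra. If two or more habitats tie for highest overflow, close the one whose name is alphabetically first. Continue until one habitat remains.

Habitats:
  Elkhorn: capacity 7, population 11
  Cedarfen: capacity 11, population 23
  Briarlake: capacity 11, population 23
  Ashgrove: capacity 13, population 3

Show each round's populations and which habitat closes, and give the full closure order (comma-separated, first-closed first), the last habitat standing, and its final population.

Closure order: Briarlake, Cedarfen, Elkhorn
Last habitat: Ashgrove with 60 animals

Round 1: Ashgrove=3 Briarlake=23 Cedarfen=23 Elkhorn=11 → close Briarlake (overflow 12)
  23÷3 = 7 each, +1 to first 2
Round 2: Ashgrove=11 Cedarfen=31 Elkhorn=18 → close Cedarfen (overflow 20)
  31÷2 = 15 each, +1 to first 1
Round 3: Ashgrove=27 Elkhorn=33 → close Elkhorn (overflow 26)
  33÷1 = 33 each, +1 to first 0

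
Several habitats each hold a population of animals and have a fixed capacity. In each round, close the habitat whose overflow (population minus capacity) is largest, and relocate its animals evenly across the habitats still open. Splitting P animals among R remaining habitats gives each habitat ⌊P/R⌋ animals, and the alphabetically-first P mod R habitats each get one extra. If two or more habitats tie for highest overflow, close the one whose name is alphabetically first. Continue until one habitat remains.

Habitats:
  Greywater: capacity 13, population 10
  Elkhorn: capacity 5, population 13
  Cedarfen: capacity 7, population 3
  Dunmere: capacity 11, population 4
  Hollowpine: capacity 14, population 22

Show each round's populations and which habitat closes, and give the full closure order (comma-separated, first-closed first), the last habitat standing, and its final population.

Round 1: Cedarfen=3 Dunmere=4 Elkhorn=13 Greywater=10 Hollowpine=22 → close Elkhorn (overflow 8)
  13÷4 = 3 each, +1 to first 1
Round 2: Cedarfen=7 Dunmere=7 Greywater=13 Hollowpine=25 → close Hollowpine (overflow 11)
  25÷3 = 8 each, +1 to first 1
Round 3: Cedarfen=16 Dunmere=15 Greywater=21 → close Cedarfen (overflow 9)
  16÷2 = 8 each, +1 to first 0
Round 4: Dunmere=23 Greywater=29 → close Greywater (overflow 16)
  29÷1 = 29 each, +1 to first 0

Closure order: Elkhorn, Hollowpine, Cedarfen, Greywater
Last habitat: Dunmere with 52 animals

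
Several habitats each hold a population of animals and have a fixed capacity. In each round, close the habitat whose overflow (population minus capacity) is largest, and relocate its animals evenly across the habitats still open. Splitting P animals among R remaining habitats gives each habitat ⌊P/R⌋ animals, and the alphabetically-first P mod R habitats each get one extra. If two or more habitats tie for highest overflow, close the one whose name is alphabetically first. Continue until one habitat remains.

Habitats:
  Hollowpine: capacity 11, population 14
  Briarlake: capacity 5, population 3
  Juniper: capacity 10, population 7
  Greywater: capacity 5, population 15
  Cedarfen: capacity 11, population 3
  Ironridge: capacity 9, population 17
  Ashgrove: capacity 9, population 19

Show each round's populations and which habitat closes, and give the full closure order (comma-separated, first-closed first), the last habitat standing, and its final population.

Round 1: Ashgrove=19 Briarlake=3 Cedarfen=3 Greywater=15 Hollowpine=14 Ironridge=17 Juniper=7 → close Ashgrove (overflow 10)
  19÷6 = 3 each, +1 to first 1
Round 2: Briarlake=7 Cedarfen=6 Greywater=18 Hollowpine=17 Ironridge=20 Juniper=10 → close Greywater (overflow 13)
  18÷5 = 3 each, +1 to first 3
Round 3: Briarlake=11 Cedarfen=10 Hollowpine=21 Ironridge=23 Juniper=13 → close Ironridge (overflow 14)
  23÷4 = 5 each, +1 to first 3
Round 4: Briarlake=17 Cedarfen=16 Hollowpine=27 Juniper=18 → close Hollowpine (overflow 16)
  27÷3 = 9 each, +1 to first 0
Round 5: Briarlake=26 Cedarfen=25 Juniper=27 → close Briarlake (overflow 21)
  26÷2 = 13 each, +1 to first 0
Round 6: Cedarfen=38 Juniper=40 → close Juniper (overflow 30)
  40÷1 = 40 each, +1 to first 0

Closure order: Ashgrove, Greywater, Ironridge, Hollowpine, Briarlake, Juniper
Last habitat: Cedarfen with 78 animals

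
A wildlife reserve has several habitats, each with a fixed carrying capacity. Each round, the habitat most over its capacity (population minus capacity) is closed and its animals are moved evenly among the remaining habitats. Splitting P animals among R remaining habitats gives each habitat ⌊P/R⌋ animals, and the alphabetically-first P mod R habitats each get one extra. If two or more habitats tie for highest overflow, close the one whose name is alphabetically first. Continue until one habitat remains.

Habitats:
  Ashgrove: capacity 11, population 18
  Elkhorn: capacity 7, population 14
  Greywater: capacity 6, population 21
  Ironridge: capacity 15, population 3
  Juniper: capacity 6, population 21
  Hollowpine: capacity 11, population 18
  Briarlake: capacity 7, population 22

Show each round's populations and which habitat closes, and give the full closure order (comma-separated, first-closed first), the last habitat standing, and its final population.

Round 1: Ashgrove=18 Briarlake=22 Elkhorn=14 Greywater=21 Hollowpine=18 Ironridge=3 Juniper=21 → close Briarlake (overflow 15)
  22÷6 = 3 each, +1 to first 4
Round 2: Ashgrove=22 Elkhorn=18 Greywater=25 Hollowpine=22 Ironridge=6 Juniper=24 → close Greywater (overflow 19)
  25÷5 = 5 each, +1 to first 0
Round 3: Ashgrove=27 Elkhorn=23 Hollowpine=27 Ironridge=11 Juniper=29 → close Juniper (overflow 23)
  29÷4 = 7 each, +1 to first 1
Round 4: Ashgrove=35 Elkhorn=30 Hollowpine=34 Ironridge=18 → close Ashgrove (overflow 24)
  35÷3 = 11 each, +1 to first 2
Round 5: Elkhorn=42 Hollowpine=46 Ironridge=29 → close Elkhorn (overflow 35)
  42÷2 = 21 each, +1 to first 0
Round 6: Hollowpine=67 Ironridge=50 → close Hollowpine (overflow 56)
  67÷1 = 67 each, +1 to first 0

Closure order: Briarlake, Greywater, Juniper, Ashgrove, Elkhorn, Hollowpine
Last habitat: Ironridge with 117 animals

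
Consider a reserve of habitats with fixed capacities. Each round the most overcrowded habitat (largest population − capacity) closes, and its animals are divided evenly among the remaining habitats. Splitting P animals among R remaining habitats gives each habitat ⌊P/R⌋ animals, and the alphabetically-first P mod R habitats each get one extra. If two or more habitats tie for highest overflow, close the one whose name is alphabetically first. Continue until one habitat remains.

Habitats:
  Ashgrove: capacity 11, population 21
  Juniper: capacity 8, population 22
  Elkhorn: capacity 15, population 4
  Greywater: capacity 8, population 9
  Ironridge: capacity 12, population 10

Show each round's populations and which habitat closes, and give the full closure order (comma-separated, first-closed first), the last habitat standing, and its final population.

Closure order: Juniper, Ashgrove, Greywater, Ironridge
Last habitat: Elkhorn with 66 animals

Round 1: Ashgrove=21 Elkhorn=4 Greywater=9 Ironridge=10 Juniper=22 → close Juniper (overflow 14)
  22÷4 = 5 each, +1 to first 2
Round 2: Ashgrove=27 Elkhorn=10 Greywater=14 Ironridge=15 → close Ashgrove (overflow 16)
  27÷3 = 9 each, +1 to first 0
Round 3: Elkhorn=19 Greywater=23 Ironridge=24 → close Greywater (overflow 15)
  23÷2 = 11 each, +1 to first 1
Round 4: Elkhorn=31 Ironridge=35 → close Ironridge (overflow 23)
  35÷1 = 35 each, +1 to first 0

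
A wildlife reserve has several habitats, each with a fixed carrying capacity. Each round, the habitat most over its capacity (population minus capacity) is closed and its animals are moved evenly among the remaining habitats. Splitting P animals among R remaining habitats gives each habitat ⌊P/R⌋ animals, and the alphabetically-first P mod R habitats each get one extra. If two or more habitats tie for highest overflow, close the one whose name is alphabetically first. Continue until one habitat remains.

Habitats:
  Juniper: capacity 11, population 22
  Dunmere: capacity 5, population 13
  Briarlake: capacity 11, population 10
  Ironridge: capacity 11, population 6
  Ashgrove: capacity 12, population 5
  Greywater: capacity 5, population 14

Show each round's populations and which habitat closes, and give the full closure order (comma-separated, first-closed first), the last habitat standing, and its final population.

Round 1: Ashgrove=5 Briarlake=10 Dunmere=13 Greywater=14 Ironridge=6 Juniper=22 → close Juniper (overflow 11)
  22÷5 = 4 each, +1 to first 2
Round 2: Ashgrove=10 Briarlake=15 Dunmere=17 Greywater=18 Ironridge=10 → close Greywater (overflow 13)
  18÷4 = 4 each, +1 to first 2
Round 3: Ashgrove=15 Briarlake=20 Dunmere=21 Ironridge=14 → close Dunmere (overflow 16)
  21÷3 = 7 each, +1 to first 0
Round 4: Ashgrove=22 Briarlake=27 Ironridge=21 → close Briarlake (overflow 16)
  27÷2 = 13 each, +1 to first 1
Round 5: Ashgrove=36 Ironridge=34 → close Ashgrove (overflow 24)
  36÷1 = 36 each, +1 to first 0

Closure order: Juniper, Greywater, Dunmere, Briarlake, Ashgrove
Last habitat: Ironridge with 70 animals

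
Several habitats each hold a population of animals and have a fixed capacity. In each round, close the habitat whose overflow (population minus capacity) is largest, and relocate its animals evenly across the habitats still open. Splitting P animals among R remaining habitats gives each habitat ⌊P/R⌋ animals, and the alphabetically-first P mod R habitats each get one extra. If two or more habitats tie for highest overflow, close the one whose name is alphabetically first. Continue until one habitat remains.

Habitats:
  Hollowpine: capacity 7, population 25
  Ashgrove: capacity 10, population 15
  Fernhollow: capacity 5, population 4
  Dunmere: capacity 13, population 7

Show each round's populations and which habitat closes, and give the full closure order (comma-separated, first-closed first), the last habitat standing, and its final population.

Round 1: Ashgrove=15 Dunmere=7 Fernhollow=4 Hollowpine=25 → close Hollowpine (overflow 18)
  25÷3 = 8 each, +1 to first 1
Round 2: Ashgrove=24 Dunmere=15 Fernhollow=12 → close Ashgrove (overflow 14)
  24÷2 = 12 each, +1 to first 0
Round 3: Dunmere=27 Fernhollow=24 → close Fernhollow (overflow 19)
  24÷1 = 24 each, +1 to first 0

Closure order: Hollowpine, Ashgrove, Fernhollow
Last habitat: Dunmere with 51 animals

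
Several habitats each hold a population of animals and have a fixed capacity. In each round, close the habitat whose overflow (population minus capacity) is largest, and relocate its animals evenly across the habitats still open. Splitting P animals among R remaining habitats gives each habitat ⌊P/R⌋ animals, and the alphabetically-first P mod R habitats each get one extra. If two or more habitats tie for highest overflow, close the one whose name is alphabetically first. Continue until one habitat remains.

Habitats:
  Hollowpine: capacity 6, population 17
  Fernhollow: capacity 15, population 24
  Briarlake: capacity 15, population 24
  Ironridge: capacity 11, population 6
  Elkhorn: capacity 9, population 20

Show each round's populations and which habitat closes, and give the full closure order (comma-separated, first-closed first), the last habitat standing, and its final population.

Closure order: Elkhorn, Hollowpine, Briarlake, Fernhollow
Last habitat: Ironridge with 91 animals

Round 1: Briarlake=24 Elkhorn=20 Fernhollow=24 Hollowpine=17 Ironridge=6 → close Elkhorn (overflow 11)
  20÷4 = 5 each, +1 to first 0
Round 2: Briarlake=29 Fernhollow=29 Hollowpine=22 Ironridge=11 → close Hollowpine (overflow 16)
  22÷3 = 7 each, +1 to first 1
Round 3: Briarlake=37 Fernhollow=36 Ironridge=18 → close Briarlake (overflow 22)
  37÷2 = 18 each, +1 to first 1
Round 4: Fernhollow=55 Ironridge=36 → close Fernhollow (overflow 40)
  55÷1 = 55 each, +1 to first 0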